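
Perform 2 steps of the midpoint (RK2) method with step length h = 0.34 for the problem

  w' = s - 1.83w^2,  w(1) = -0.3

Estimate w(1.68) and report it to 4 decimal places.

Midpoint: k1 = f(s_n, w_n); k2 = f(s_n + h/2, w_n + (h/2)·k1); w_{n+1} = w_n + h·k2.
s=1.000000, w=-0.300000:
  k1 = f(1.000000, -0.300000) = 0.835300
  k2 = f(1.170000, -0.157999) = 1.124316
  w ← -0.300000 + 0.34·1.124316 = 0.082268
s=1.340000, w=0.082268:
  k1 = f(1.340000, 0.082268) = 1.327615
  k2 = f(1.510000, 0.307962) = 1.336442
  w ← 0.082268 + 0.34·1.336442 = 0.536658
w(1.68) ≈ 0.5367

0.5367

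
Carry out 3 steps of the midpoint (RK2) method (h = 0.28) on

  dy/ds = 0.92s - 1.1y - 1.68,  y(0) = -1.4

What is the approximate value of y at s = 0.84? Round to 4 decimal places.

-1.2262

Midpoint: k1 = f(s_n, y_n); k2 = f(s_n + h/2, y_n + (h/2)·k1); y_{n+1} = y_n + h·k2.
s=0.000000, y=-1.400000:
  k1 = f(0.000000, -1.400000) = -0.140000
  k2 = f(0.140000, -1.419600) = 0.010360
  y ← -1.400000 + 0.28·0.010360 = -1.397099
s=0.280000, y=-1.397099:
  k1 = f(0.280000, -1.397099) = 0.114409
  k2 = f(0.420000, -1.381082) = 0.225590
  y ← -1.397099 + 0.28·0.225590 = -1.333934
s=0.560000, y=-1.333934:
  k1 = f(0.560000, -1.333934) = 0.302527
  k2 = f(0.700000, -1.291580) = 0.384738
  y ← -1.333934 + 0.28·0.384738 = -1.226207
y(0.84) ≈ -1.2262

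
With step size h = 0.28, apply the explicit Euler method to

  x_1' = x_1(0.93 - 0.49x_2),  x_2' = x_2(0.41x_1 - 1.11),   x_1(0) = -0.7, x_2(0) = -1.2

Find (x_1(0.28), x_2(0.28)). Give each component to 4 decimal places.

Euler on (x_1,x_2): x_1_{n+1} = x_1_n + h·x_1', x_2_{n+1} = x_2_n + h·x_2'.
0.000000: (-0.700000, -1.200000); f=(-1.062600, 1.676400) → (-0.997528, -0.730608)
(x_1(0.28), x_2(0.28)) ≈ (-0.9975, -0.7306)

-0.9975, -0.7306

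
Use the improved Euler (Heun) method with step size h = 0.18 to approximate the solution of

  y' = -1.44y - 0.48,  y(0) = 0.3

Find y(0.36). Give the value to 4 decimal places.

Heun: k1 = f(s_n, y_n); k2 = f(s_n + h, y_n + h·k1); y_{n+1} = y_n + (h/2)·(k1 + k2).
s=0.000000, y=0.300000:
  k1 = f(0.000000, 0.300000) = -0.912000
  k2 = f(0.180000, 0.135840) = -0.675610
  y ← 0.300000 + (0.18/2)·(-0.912000 + (-0.675610)) = 0.157115
s=0.180000, y=0.157115:
  k1 = f(0.180000, 0.157115) = -0.706246
  k2 = f(0.360000, 0.029991) = -0.523187
  y ← 0.157115 + (0.18/2)·(-0.706246 + (-0.523187)) = 0.046466
y(0.36) ≈ 0.0465

0.0465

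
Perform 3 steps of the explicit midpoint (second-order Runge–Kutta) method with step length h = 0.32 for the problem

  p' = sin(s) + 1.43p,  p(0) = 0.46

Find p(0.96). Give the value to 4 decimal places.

2.4186

Midpoint: k1 = f(s_n, p_n); k2 = f(s_n + h/2, p_n + (h/2)·k1); p_{n+1} = p_n + h·k2.
s=0.000000, p=0.460000:
  k1 = f(0.000000, 0.460000) = 0.657800
  k2 = f(0.160000, 0.565248) = 0.967623
  p ← 0.460000 + 0.32·0.967623 = 0.769639
s=0.320000, p=0.769639:
  k1 = f(0.320000, 0.769639) = 1.415151
  k2 = f(0.480000, 0.996063) = 1.886150
  p ← 0.769639 + 0.32·1.886150 = 1.373207
s=0.640000, p=1.373207:
  k1 = f(0.640000, 1.373207) = 2.560882
  k2 = f(0.800000, 1.782948) = 3.266972
  p ← 1.373207 + 0.32·3.266972 = 2.418638
p(0.96) ≈ 2.4186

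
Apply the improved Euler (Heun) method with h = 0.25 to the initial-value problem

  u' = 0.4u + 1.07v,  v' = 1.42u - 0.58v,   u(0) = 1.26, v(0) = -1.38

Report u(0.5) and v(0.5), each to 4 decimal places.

1.0426, -0.3724

Heun on (u,v): k1 = f(x_n, state_n); k2 = f(x_n + h, state_n + h·k1); state_{n+1} = state_n + (h/2)·(k1 + k2).
0.000000: (1.260000, -1.380000)
  k1 = (-0.972600, 2.589600)
  predictor → (1.016850, -0.732600)
  k2 = (-0.377142, 1.868835)
  → (1.091282, -0.822696)
0.250000: (1.091282, -0.822696)
  k1 = (-0.443771, 2.026784)
  predictor → (0.980339, -0.316000)
  k2 = (0.054016, 1.575362)
  → (1.042563, -0.372427)
(u(0.5), v(0.5)) ≈ (1.0426, -0.3724)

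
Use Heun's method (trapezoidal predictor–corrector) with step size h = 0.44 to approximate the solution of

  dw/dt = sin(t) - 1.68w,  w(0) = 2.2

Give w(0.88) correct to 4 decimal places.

Heun: k1 = f(t_n, w_n); k2 = f(t_n + h, w_n + h·k1); w_{n+1} = w_n + (h/2)·(k1 + k2).
t=0.000000, w=2.200000:
  k1 = f(0.000000, 2.200000) = -3.696000
  k2 = f(0.440000, 0.573760) = -0.537977
  w ← 2.200000 + (0.44/2)·(-3.696000 + (-0.537977)) = 1.268525
t=0.440000, w=1.268525:
  k1 = f(0.440000, 1.268525) = -1.705183
  k2 = f(0.880000, 0.518245) = -0.099912
  w ← 1.268525 + (0.44/2)·(-1.705183 + (-0.099912)) = 0.871404
w(0.88) ≈ 0.8714

0.8714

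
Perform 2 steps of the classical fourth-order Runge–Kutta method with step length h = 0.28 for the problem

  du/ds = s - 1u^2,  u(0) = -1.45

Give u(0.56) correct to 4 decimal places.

RK4: k1 = f(s_n, u_n); k2 = f(s_n + h/2, u_n + (h/2)·k1); k3 = f(s_n + h/2, u_n + (h/2)·k2); k4 = f(s_n + h, u_n + h·k3); u_{n+1} = u_n + (h/6)·(k1 + 2k2 + 2k3 + k4).
s=0.000000, u=-1.450000:
  k1 = f(0.000000, -1.450000) = -2.102500
  k2 = f(0.140000, -1.744350) = -2.902757
  k3 = f(0.140000, -1.856386) = -3.306169
  k4 = f(0.280000, -2.375727) = -5.364080
  u ← -1.450000 + (0.28/6)·(k1 + 2k2 + 2k3 + k4) = -2.377940
s=0.280000, u=-2.377940:
  k1 = f(0.280000, -2.377940) = -5.374599
  k2 = f(0.420000, -3.130384) = -9.379304
  k3 = f(0.420000, -3.691043) = -13.203797
  k4 = f(0.560000, -6.075003) = -36.345664
  u ← -2.377940 + (0.28/6)·(k1 + 2k2 + 2k3 + k4) = -6.432642
u(0.56) ≈ -6.4326

-6.4326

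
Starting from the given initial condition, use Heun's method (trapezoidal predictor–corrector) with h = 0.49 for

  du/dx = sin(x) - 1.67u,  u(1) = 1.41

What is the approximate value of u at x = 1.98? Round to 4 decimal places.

Heun: k1 = f(x_n, u_n); k2 = f(x_n + h, u_n + h·k1); u_{n+1} = u_n + (h/2)·(k1 + k2).
x=1.000000, u=1.410000:
  k1 = f(1.000000, 1.410000) = -1.513229
  k2 = f(1.490000, 0.668518) = -0.119687
  u ← 1.410000 + (0.49/2)·(-1.513229 + (-0.119687)) = 1.009936
x=1.490000, u=1.009936:
  k1 = f(1.490000, 1.009936) = -0.689855
  k2 = f(1.980000, 0.671907) = -0.204646
  u ← 1.009936 + (0.49/2)·(-0.689855 + (-0.204646)) = 0.790783
u(1.98) ≈ 0.7908

0.7908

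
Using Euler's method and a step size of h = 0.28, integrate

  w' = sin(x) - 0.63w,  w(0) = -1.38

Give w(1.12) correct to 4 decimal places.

-0.2515

Euler: w_{n+1} = w_n + h·f(x_n, w_n).
x=0.000000, w=-1.380000: f=0.869400 → w ← -1.380000 + 0.28·0.869400 = -1.136568
x=0.280000, w=-1.136568: f=0.992393 → w ← -1.136568 + 0.28·0.992393 = -0.858698
x=0.560000, w=-0.858698: f=1.072166 → w ← -0.858698 + 0.28·1.072166 = -0.558491
x=0.840000, w=-0.558491: f=1.096493 → w ← -0.558491 + 0.28·1.096493 = -0.251473
w(1.12) ≈ -0.2515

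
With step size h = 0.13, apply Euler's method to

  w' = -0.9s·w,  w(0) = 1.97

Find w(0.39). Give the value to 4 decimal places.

Euler: w_{n+1} = w_n + h·f(s_n, w_n).
s=0.000000, w=1.970000: f=0.000000 → w ← 1.970000 + 0.13·0.000000 = 1.970000
s=0.130000, w=1.970000: f=-0.230490 → w ← 1.970000 + 0.13·(-0.230490) = 1.940036
s=0.260000, w=1.940036: f=-0.453968 → w ← 1.940036 + 0.13·(-0.453968) = 1.881020
w(0.39) ≈ 1.8810

1.8810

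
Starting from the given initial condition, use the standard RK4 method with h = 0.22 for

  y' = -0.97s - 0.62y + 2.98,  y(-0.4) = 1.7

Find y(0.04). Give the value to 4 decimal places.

2.5052

RK4: k1 = f(s_n, y_n); k2 = f(s_n + h/2, y_n + (h/2)·k1); k3 = f(s_n + h/2, y_n + (h/2)·k2); k4 = f(s_n + h, y_n + h·k3); y_{n+1} = y_n + (h/6)·(k1 + 2k2 + 2k3 + k4).
s=-0.400000, y=1.700000:
  k1 = f(-0.400000, 1.700000) = 2.314000
  k2 = f(-0.290000, 1.954540) = 2.049485
  k3 = f(-0.290000, 1.925443) = 2.067525
  k4 = f(-0.180000, 2.154856) = 1.818590
  y ← 1.700000 + (0.22/6)·(k1 + 2k2 + 2k3 + k4) = 2.153442
s=-0.180000, y=2.153442:
  k1 = f(-0.180000, 2.153442) = 1.819466
  k2 = f(-0.070000, 2.353584) = 1.588678
  k3 = f(-0.070000, 2.328197) = 1.604418
  k4 = f(0.040000, 2.506414) = 1.387223
  y ← 2.153442 + (0.22/6)·(k1 + 2k2 + 2k3 + k4) = 2.505181
y(0.04) ≈ 2.5052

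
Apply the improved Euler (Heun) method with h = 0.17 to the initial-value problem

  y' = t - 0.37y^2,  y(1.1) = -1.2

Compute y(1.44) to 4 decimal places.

-0.9164

Heun: k1 = f(t_n, y_n); k2 = f(t_n + h, y_n + h·k1); y_{n+1} = y_n + (h/2)·(k1 + k2).
t=1.100000, y=-1.200000:
  k1 = f(1.100000, -1.200000) = 0.567200
  k2 = f(1.270000, -1.103576) = 0.819384
  y ← -1.200000 + (0.17/2)·(0.567200 + 0.819384) = -1.082140
t=1.270000, y=-1.082140:
  k1 = f(1.270000, -1.082140) = 0.836720
  k2 = f(1.440000, -0.939898) = 1.113139
  y ← -1.082140 + (0.17/2)·(0.836720 + 1.113139) = -0.916402
y(1.44) ≈ -0.9164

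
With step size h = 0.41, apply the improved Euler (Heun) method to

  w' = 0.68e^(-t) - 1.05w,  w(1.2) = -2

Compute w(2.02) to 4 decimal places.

-0.8083

Heun: k1 = f(t_n, w_n); k2 = f(t_n + h, w_n + h·k1); w_{n+1} = w_n + (h/2)·(k1 + k2).
t=1.200000, w=-2.000000:
  k1 = f(1.200000, -2.000000) = 2.304812
  k2 = f(1.610000, -1.055027) = 1.243702
  w ← -2.000000 + (0.41/2)·(2.304812 + 1.243702) = -1.272555
t=1.610000, w=-1.272555:
  k1 = f(1.610000, -1.272555) = 1.472106
  k2 = f(2.020000, -0.668991) = 0.792646
  w ← -1.272555 + (0.41/2)·(1.472106 + 0.792646) = -0.808280
w(2.02) ≈ -0.8083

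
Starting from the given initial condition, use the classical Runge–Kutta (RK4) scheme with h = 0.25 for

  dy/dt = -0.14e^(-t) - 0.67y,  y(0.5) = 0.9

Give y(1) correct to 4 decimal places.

RK4: k1 = f(t_n, y_n); k2 = f(t_n + h/2, y_n + (h/2)·k1); k3 = f(t_n + h/2, y_n + (h/2)·k2); k4 = f(t_n + h, y_n + h·k3); y_{n+1} = y_n + (h/6)·(k1 + 2k2 + 2k3 + k4).
t=0.500000, y=0.900000:
  k1 = f(0.500000, 0.900000) = -0.687914
  k2 = f(0.625000, 0.814011) = -0.620324
  k3 = f(0.625000, 0.822460) = -0.625984
  k4 = f(0.750000, 0.743504) = -0.564279
  y ← 0.900000 + (0.25/6)·(k1 + 2k2 + 2k3 + k4) = 0.743966
t=0.750000, y=0.743966:
  k1 = f(0.750000, 0.743966) = -0.564589
  k2 = f(0.875000, 0.673393) = -0.509534
  k3 = f(0.875000, 0.680275) = -0.514145
  k4 = f(1.000000, 0.615430) = -0.463841
  y ← 0.743966 + (0.25/6)·(k1 + 2k2 + 2k3 + k4) = 0.615808
y(1) ≈ 0.6158

0.6158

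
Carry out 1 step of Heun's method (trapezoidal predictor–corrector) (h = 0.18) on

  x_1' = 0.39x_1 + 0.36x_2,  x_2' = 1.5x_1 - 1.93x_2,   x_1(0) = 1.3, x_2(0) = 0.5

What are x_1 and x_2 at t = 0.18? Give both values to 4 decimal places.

Heun on (x_1,x_2): k1 = f(t_n, state_n); k2 = f(t_n + h, state_n + h·k1); state_{n+1} = state_n + (h/2)·(k1 + k2).
0.000000: (1.300000, 0.500000)
  k1 = (0.687000, 0.985000)
  predictor → (1.423660, 0.677300)
  k2 = (0.799055, 0.828301)
  → (1.433745, 0.663197)
(x_1(0.18), x_2(0.18)) ≈ (1.4337, 0.6632)

1.4337, 0.6632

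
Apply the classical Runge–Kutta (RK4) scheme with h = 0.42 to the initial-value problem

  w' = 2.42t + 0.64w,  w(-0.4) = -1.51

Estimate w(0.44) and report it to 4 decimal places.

RK4: k1 = f(t_n, w_n); k2 = f(t_n + h/2, w_n + (h/2)·k1); k3 = f(t_n + h/2, w_n + (h/2)·k2); k4 = f(t_n + h, w_n + h·k3); w_{n+1} = w_n + (h/6)·(k1 + 2k2 + 2k3 + k4).
t=-0.400000, w=-1.510000:
  k1 = f(-0.400000, -1.510000) = -1.934400
  k2 = f(-0.190000, -1.916224) = -1.686183
  k3 = f(-0.190000, -1.864099) = -1.652823
  k4 = f(0.020000, -2.204186) = -1.362279
  w ← -1.510000 + (0.42/6)·(k1 + 2k2 + 2k3 + k4) = -2.208228
t=0.020000, w=-2.208228:
  k1 = f(0.020000, -2.208228) = -1.364866
  k2 = f(0.230000, -2.494850) = -1.040104
  k3 = f(0.230000, -2.426650) = -0.996456
  k4 = f(0.440000, -2.626740) = -0.616314
  w ← -2.208228 + (0.42/6)·(k1 + 2k2 + 2k3 + k4) = -2.632029
w(0.44) ≈ -2.6320

-2.6320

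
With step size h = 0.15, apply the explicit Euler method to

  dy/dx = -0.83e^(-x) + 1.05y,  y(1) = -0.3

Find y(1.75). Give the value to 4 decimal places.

Euler: y_{n+1} = y_n + h·f(x_n, y_n).
x=1.000000, y=-0.300000: f=-0.620340 → y ← -0.300000 + 0.15·(-0.620340) = -0.393051
x=1.150000, y=-0.393051: f=-0.675512 → y ← -0.393051 + 0.15·(-0.675512) = -0.494378
x=1.300000, y=-0.494378: f=-0.745298 → y ← -0.494378 + 0.15·(-0.745298) = -0.606173
x=1.450000, y=-0.606173: f=-0.831174 → y ← -0.606173 + 0.15·(-0.831174) = -0.730849
x=1.600000, y=-0.730849: f=-0.934965 → y ← -0.730849 + 0.15·(-0.934965) = -0.871093
y(1.75) ≈ -0.8711

-0.8711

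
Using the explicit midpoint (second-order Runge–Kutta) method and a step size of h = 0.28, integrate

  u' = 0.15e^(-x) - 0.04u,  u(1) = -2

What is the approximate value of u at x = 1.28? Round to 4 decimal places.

-1.9644

Midpoint: k1 = f(x_n, u_n); k2 = f(x_n + h/2, u_n + (h/2)·k1); u_{n+1} = u_n + h·k2.
x=1.000000, u=-2.000000:
  k1 = f(1.000000, -2.000000) = 0.135182
  k2 = f(1.140000, -1.981075) = 0.127216
  u ← -2.000000 + 0.28·0.127216 = -1.964380
u(1.28) ≈ -1.9644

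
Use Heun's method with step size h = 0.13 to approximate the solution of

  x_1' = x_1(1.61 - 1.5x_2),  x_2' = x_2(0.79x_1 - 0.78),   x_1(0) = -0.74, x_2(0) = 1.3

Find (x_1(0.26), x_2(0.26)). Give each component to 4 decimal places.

Heun on (x_1,x_2): k1 = f(t_n, state_n); k2 = f(t_n + h, state_n + h·k1); state_{n+1} = state_n + (h/2)·(k1 + k2).
0.000000: (-0.740000, 1.300000)
  k1 = (0.251600, -1.773980)
  predictor → (-0.707292, 1.069383)
  k2 = (-0.004191, -1.431647)
  → (-0.723918, 1.091634)
0.130000: (-0.723918, 1.091634)
  k1 = (0.019873, -1.475775)
  predictor → (-0.721335, 0.899783)
  k2 = (-0.187781, -1.214577)
  → (-0.734833, 0.916761)
(x_1(0.26), x_2(0.26)) ≈ (-0.7348, 0.9168)

-0.7348, 0.9168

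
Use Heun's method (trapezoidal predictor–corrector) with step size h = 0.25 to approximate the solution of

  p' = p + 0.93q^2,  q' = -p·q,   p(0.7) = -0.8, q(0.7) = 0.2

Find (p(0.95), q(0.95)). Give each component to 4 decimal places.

Heun on (p,q): k1 = f(t_n, state_n); k2 = f(t_n + h, state_n + h·k1); state_{n+1} = state_n + (h/2)·(k1 + k2).
0.700000: (-0.800000, 0.200000)
  k1 = (-0.762800, 0.160000)
  predictor → (-0.990700, 0.240000)
  k2 = (-0.937132, 0.237768)
  → (-1.012492, 0.249721)
(p(0.95), q(0.95)) ≈ (-1.0125, 0.2497)

-1.0125, 0.2497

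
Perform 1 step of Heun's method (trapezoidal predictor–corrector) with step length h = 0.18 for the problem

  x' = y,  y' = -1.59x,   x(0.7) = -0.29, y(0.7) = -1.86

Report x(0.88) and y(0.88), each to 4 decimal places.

Heun on (x,y): k1 = f(t_n, state_n); k2 = f(t_n + h, state_n + h·k1); state_{n+1} = state_n + (h/2)·(k1 + k2).
0.700000: (-0.290000, -1.860000)
  k1 = (-1.860000, 0.461100)
  predictor → (-0.624800, -1.777002)
  k2 = (-1.777002, 0.993432)
  → (-0.617330, -1.729092)
(x(0.88), y(0.88)) ≈ (-0.6173, -1.7291)

-0.6173, -1.7291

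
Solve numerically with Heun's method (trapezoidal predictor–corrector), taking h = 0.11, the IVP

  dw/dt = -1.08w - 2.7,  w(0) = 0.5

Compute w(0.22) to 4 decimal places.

-0.1330

Heun: k1 = f(t_n, w_n); k2 = f(t_n + h, w_n + h·k1); w_{n+1} = w_n + (h/2)·(k1 + k2).
t=0.000000, w=0.500000:
  k1 = f(0.000000, 0.500000) = -3.240000
  k2 = f(0.110000, 0.143600) = -2.855088
  w ← 0.500000 + (0.11/2)·(-3.240000 + (-2.855088)) = 0.164770
t=0.110000, w=0.164770:
  k1 = f(0.110000, 0.164770) = -2.877952
  k2 = f(0.220000, -0.151805) = -2.536051
  w ← 0.164770 + (0.11/2)·(-2.877952 + (-2.536051)) = -0.133000
w(0.22) ≈ -0.1330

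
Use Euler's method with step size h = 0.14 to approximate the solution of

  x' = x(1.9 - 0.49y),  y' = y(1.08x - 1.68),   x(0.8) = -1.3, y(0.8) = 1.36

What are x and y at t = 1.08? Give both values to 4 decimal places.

-1.8492, 0.4129

Euler on (x,y): x_{n+1} = x_n + h·x', y_{n+1} = y_n + h·y'.
0.800000: (-1.300000, 1.360000); f=(-1.603680, -4.194240) → (-1.524515, 0.772806)
0.940000: (-1.524515, 0.772806); f=(-2.319283, -2.570722) → (-1.849215, 0.412905)
(x(1.08), y(1.08)) ≈ (-1.8492, 0.4129)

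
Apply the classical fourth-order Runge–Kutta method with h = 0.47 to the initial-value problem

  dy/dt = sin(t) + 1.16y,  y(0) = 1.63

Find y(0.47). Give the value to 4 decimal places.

2.9420

RK4: k1 = f(t_n, y_n); k2 = f(t_n + h/2, y_n + (h/2)·k1); k3 = f(t_n + h/2, y_n + (h/2)·k2); k4 = f(t_n + h, y_n + h·k3); y_{n+1} = y_n + (h/6)·(k1 + 2k2 + 2k3 + k4).
t=0.000000, y=1.630000:
  k1 = f(0.000000, 1.630000) = 1.890800
  k2 = f(0.235000, 2.074338) = 2.639075
  k3 = f(0.235000, 2.250183) = 2.843055
  k4 = f(0.470000, 2.966236) = 3.893720
  y ← 1.630000 + (0.47/6)·(k1 + 2k2 + 2k3 + k4) = 2.941988
y(0.47) ≈ 2.9420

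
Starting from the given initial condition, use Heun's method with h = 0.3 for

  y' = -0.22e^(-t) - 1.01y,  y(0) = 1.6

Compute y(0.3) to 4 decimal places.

Heun: k1 = f(t_n, y_n); k2 = f(t_n + h, y_n + h·k1); y_{n+1} = y_n + (h/2)·(k1 + k2).
t=0.000000, y=1.600000:
  k1 = f(0.000000, 1.600000) = -1.836000
  k2 = f(0.300000, 1.049200) = -1.222672
  y ← 1.600000 + (0.3/2)·(-1.836000 + (-1.222672)) = 1.141199
y(0.3) ≈ 1.1412

1.1412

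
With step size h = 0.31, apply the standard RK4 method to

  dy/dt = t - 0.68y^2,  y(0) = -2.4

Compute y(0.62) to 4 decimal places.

RK4: k1 = f(t_n, y_n); k2 = f(t_n + h/2, y_n + (h/2)·k1); k3 = f(t_n + h/2, y_n + (h/2)·k2); k4 = f(t_n + h, y_n + h·k3); y_{n+1} = y_n + (h/6)·(k1 + 2k2 + 2k3 + k4).
t=0.000000, y=-2.400000:
  k1 = f(0.000000, -2.400000) = -3.916800
  k2 = f(0.155000, -3.007104) = -5.994019
  k3 = f(0.155000, -3.329073) = -7.381254
  k4 = f(0.310000, -4.688189) = -14.635797
  y ← -2.400000 + (0.31/6)·(k1 + 2k2 + 2k3 + k4) = -4.740662
t=0.310000, y=-4.740662:
  k1 = f(0.310000, -4.740662) = -14.972238
  k2 = f(0.465000, -7.061359) = -33.441700
  k3 = f(0.465000, -9.924126) = -66.507026
  k4 = f(0.620000, -25.357840) = -436.633651
  y ← -4.740662 + (0.31/6)·(k1 + 2k2 + 2k3 + k4) = -38.401668
y(0.62) ≈ -38.4017

-38.4017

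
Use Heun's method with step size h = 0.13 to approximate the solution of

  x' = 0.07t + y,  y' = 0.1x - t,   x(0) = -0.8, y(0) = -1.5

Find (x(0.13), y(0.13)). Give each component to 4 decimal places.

Heun on (x,y): k1 = f(t_n, state_n); k2 = f(t_n + h, state_n + h·k1); state_{n+1} = state_n + (h/2)·(k1 + k2).
0.000000: (-0.800000, -1.500000)
  k1 = (-1.500000, -0.080000)
  predictor → (-0.995000, -1.510400)
  k2 = (-1.501300, -0.229500)
  → (-0.995085, -1.520118)
(x(0.13), y(0.13)) ≈ (-0.9951, -1.5201)

-0.9951, -1.5201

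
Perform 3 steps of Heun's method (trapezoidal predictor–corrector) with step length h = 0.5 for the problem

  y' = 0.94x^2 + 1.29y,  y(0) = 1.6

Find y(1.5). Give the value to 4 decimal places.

Heun: k1 = f(x_n, y_n); k2 = f(x_n + h, y_n + h·k1); y_{n+1} = y_n + (h/2)·(k1 + k2).
x=0.000000, y=1.600000:
  k1 = f(0.000000, 1.600000) = 2.064000
  k2 = f(0.500000, 2.632000) = 3.630280
  y ← 1.600000 + (0.5/2)·(2.064000 + 3.630280) = 3.023570
x=0.500000, y=3.023570:
  k1 = f(0.500000, 3.023570) = 4.135405
  k2 = f(1.000000, 5.091273) = 7.507742
  y ← 3.023570 + (0.5/2)·(4.135405 + 7.507742) = 5.934357
x=1.000000, y=5.934357:
  k1 = f(1.000000, 5.934357) = 8.595320
  k2 = f(1.500000, 10.232017) = 15.314302
  y ← 5.934357 + (0.5/2)·(8.595320 + 15.314302) = 11.911762
y(1.5) ≈ 11.9118

11.9118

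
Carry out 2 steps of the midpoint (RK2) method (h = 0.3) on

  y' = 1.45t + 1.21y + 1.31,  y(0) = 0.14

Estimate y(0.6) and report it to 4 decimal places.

1.7263

Midpoint: k1 = f(t_n, y_n); k2 = f(t_n + h/2, y_n + (h/2)·k1); y_{n+1} = y_n + h·k2.
t=0.000000, y=0.140000:
  k1 = f(0.000000, 0.140000) = 1.479400
  k2 = f(0.150000, 0.361910) = 1.965411
  y ← 0.140000 + 0.3·1.965411 = 0.729623
t=0.300000, y=0.729623:
  k1 = f(0.300000, 0.729623) = 2.627844
  k2 = f(0.450000, 1.123800) = 3.322298
  y ← 0.729623 + 0.3·3.322298 = 1.726313
y(0.6) ≈ 1.7263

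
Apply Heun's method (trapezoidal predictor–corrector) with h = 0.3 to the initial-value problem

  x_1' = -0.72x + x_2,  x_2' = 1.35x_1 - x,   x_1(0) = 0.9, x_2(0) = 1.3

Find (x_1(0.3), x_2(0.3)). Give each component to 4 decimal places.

Heun on (x_1,x_2): k1 = f(x_n, state_n); k2 = f(x_n + h, state_n + h·k1); state_{n+1} = state_n + (h/2)·(k1 + k2).
0.000000: (0.900000, 1.300000)
  k1 = (1.300000, 1.215000)
  predictor → (1.290000, 1.664500)
  k2 = (1.448500, 1.441500)
  → (1.312275, 1.698475)
(x_1(0.3), x_2(0.3)) ≈ (1.3123, 1.6985)

1.3123, 1.6985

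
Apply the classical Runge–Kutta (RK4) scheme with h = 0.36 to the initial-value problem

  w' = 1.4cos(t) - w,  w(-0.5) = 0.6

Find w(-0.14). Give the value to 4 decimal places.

RK4: k1 = f(t_n, w_n); k2 = f(t_n + h/2, w_n + (h/2)·k1); k3 = f(t_n + h/2, w_n + (h/2)·k2); k4 = f(t_n + h, w_n + h·k3); w_{n+1} = w_n + (h/6)·(k1 + 2k2 + 2k3 + k4).
t=-0.500000, w=0.600000:
  k1 = f(-0.500000, 0.600000) = 0.628616
  k2 = f(-0.320000, 0.713151) = 0.615779
  k3 = f(-0.320000, 0.710840) = 0.618089
  k4 = f(-0.140000, 0.822512) = 0.563790
  w ← 0.600000 + (0.36/6)·(k1 + 2k2 + 2k3 + k4) = 0.819609
w(-0.14) ≈ 0.8196

0.8196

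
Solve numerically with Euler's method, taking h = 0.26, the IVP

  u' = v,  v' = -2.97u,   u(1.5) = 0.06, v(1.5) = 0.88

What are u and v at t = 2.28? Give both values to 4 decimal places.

Euler on (u,v): u_{n+1} = u_n + h·u', v_{n+1} = v_n + h·v'.
1.500000: (0.060000, 0.880000); f=(0.880000, -0.178200) → (0.288800, 0.833668)
1.760000: (0.288800, 0.833668); f=(0.833668, -0.857736) → (0.505554, 0.610657)
2.020000: (0.505554, 0.610657); f=(0.610657, -1.501494) → (0.664324, 0.220268)
(u(2.28), v(2.28)) ≈ (0.6643, 0.2203)

0.6643, 0.2203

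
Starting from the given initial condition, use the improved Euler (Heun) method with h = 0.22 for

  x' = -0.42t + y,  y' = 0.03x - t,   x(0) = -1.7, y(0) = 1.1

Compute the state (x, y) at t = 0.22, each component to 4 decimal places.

Heun on (x,y): k1 = f(t_n, state_n); k2 = f(t_n + h, state_n + h·k1); state_{n+1} = state_n + (h/2)·(k1 + k2).
0.000000: (-1.700000, 1.100000)
  k1 = (1.100000, -0.051000)
  predictor → (-1.458000, 1.088780)
  k2 = (0.996380, -0.263740)
  → (-1.469398, 1.065379)
(x(0.22), y(0.22)) ≈ (-1.4694, 1.0654)

-1.4694, 1.0654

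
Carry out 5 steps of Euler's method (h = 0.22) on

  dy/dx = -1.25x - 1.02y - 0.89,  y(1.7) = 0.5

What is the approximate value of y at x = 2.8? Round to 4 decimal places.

-2.4697

Euler: y_{n+1} = y_n + h·f(x_n, y_n).
x=1.700000, y=0.500000: f=-3.525000 → y ← 0.500000 + 0.22·(-3.525000) = -0.275500
x=1.920000, y=-0.275500: f=-3.008990 → y ← -0.275500 + 0.22·(-3.008990) = -0.937478
x=2.140000, y=-0.937478: f=-2.608773 → y ← -0.937478 + 0.22·(-2.608773) = -1.511408
x=2.360000, y=-1.511408: f=-2.298364 → y ← -1.511408 + 0.22·(-2.298364) = -2.017048
x=2.580000, y=-2.017048: f=-2.057611 → y ← -2.017048 + 0.22·(-2.057611) = -2.469722
y(2.8) ≈ -2.4697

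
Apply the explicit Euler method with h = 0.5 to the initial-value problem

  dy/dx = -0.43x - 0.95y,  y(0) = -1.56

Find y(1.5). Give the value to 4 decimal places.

Euler: y_{n+1} = y_n + h·f(x_n, y_n).
x=0.000000, y=-1.560000: f=1.482000 → y ← -1.560000 + 0.5·1.482000 = -0.819000
x=0.500000, y=-0.819000: f=0.563050 → y ← -0.819000 + 0.5·0.563050 = -0.537475
x=1.000000, y=-0.537475: f=0.080601 → y ← -0.537475 + 0.5·0.080601 = -0.497174
y(1.5) ≈ -0.4972

-0.4972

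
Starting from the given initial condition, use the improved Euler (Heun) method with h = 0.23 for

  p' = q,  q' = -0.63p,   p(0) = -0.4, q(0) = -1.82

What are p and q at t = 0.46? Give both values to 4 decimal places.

Heun on (p,q): k1 = f(t_n, state_n); k2 = f(t_n + h, state_n + h·k1); state_{n+1} = state_n + (h/2)·(k1 + k2).
0.000000: (-0.400000, -1.820000)
  k1 = (-1.820000, 0.252000)
  predictor → (-0.818600, -1.762040)
  k2 = (-1.762040, 0.515718)
  → (-0.811935, -1.731712)
0.230000: (-0.811935, -1.731712)
  k1 = (-1.731712, 0.511519)
  predictor → (-1.210228, -1.614063)
  k2 = (-1.614063, 0.762444)
  → (-1.196699, -1.585207)
(p(0.46), q(0.46)) ≈ (-1.1967, -1.5852)

-1.1967, -1.5852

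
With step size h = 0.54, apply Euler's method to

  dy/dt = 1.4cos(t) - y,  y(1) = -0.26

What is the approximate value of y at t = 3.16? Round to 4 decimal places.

Euler: y_{n+1} = y_n + h·f(t_n, y_n).
t=1.000000, y=-0.260000: f=1.016423 → y ← -0.260000 + 0.54·1.016423 = 0.288869
t=1.540000, y=0.288869: f=-0.245761 → y ← 0.288869 + 0.54·(-0.245761) = 0.156158
t=2.080000, y=0.156158: f=-0.838633 → y ← 0.156158 + 0.54·(-0.838633) = -0.296704
t=2.620000, y=-0.296704: f=-0.917134 → y ← -0.296704 + 0.54·(-0.917134) = -0.791956
y(3.16) ≈ -0.7920

-0.7920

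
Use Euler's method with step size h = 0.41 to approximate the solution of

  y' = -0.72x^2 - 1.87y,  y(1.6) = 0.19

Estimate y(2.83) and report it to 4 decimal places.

Euler: y_{n+1} = y_n + h·f(x_n, y_n).
x=1.600000, y=0.190000: f=-2.198500 → y ← 0.190000 + 0.41·(-2.198500) = -0.711385
x=2.010000, y=-0.711385: f=-1.578582 → y ← -0.711385 + 0.41·(-1.578582) = -1.358604
x=2.420000, y=-1.358604: f=-1.676019 → y ← -1.358604 + 0.41·(-1.676019) = -2.045772
y(2.83) ≈ -2.0458

-2.0458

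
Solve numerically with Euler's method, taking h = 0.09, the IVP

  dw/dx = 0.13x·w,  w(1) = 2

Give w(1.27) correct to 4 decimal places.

2.0775

Euler: w_{n+1} = w_n + h·f(x_n, w_n).
x=1.000000, w=2.000000: f=0.260000 → w ← 2.000000 + 0.09·0.260000 = 2.023400
x=1.090000, w=2.023400: f=0.286716 → w ← 2.023400 + 0.09·0.286716 = 2.049204
x=1.180000, w=2.049204: f=0.314348 → w ← 2.049204 + 0.09·0.314348 = 2.077496
w(1.27) ≈ 2.0775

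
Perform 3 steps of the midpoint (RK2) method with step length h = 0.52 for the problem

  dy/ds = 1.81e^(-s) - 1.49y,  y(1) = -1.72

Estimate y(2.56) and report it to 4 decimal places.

-0.1243

Midpoint: k1 = f(s_n, y_n); k2 = f(s_n + h/2, y_n + (h/2)·k1); y_{n+1} = y_n + h·k2.
s=1.000000, y=-1.720000:
  k1 = f(1.000000, -1.720000) = 3.228662
  k2 = f(1.260000, -0.880548) = 1.825430
  y ← -1.720000 + 0.52·1.825430 = -0.770776
s=1.520000, y=-0.770776:
  k1 = f(1.520000, -0.770776) = 1.544325
  k2 = f(1.780000, -0.369252) = 0.855420
  y ← -0.770776 + 0.52·0.855420 = -0.325958
s=2.040000, y=-0.325958:
  k1 = f(2.040000, -0.325958) = 0.721029
  k2 = f(2.300000, -0.138490) = 0.387819
  y ← -0.325958 + 0.52·0.387819 = -0.124292
y(2.56) ≈ -0.1243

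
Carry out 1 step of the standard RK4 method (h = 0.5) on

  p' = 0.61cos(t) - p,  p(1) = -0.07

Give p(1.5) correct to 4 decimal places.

0.0275

RK4: k1 = f(t_n, p_n); k2 = f(t_n + h/2, p_n + (h/2)·k1); k3 = f(t_n + h/2, p_n + (h/2)·k2); k4 = f(t_n + h, p_n + h·k3); p_{n+1} = p_n + (h/6)·(k1 + 2k2 + 2k3 + k4).
t=1.000000, p=-0.070000:
  k1 = f(1.000000, -0.070000) = 0.399584
  k2 = f(1.250000, 0.029896) = 0.162451
  k3 = f(1.250000, -0.029387) = 0.221734
  k4 = f(1.500000, 0.040867) = 0.002283
  p ← -0.070000 + (0.5/6)·(k1 + 2k2 + 2k3 + k4) = 0.027520
p(1.5) ≈ 0.0275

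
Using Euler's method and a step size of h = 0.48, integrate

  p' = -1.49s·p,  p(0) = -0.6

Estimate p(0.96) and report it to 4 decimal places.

Euler: p_{n+1} = p_n + h·f(s_n, p_n).
s=0.000000, p=-0.600000: f=0.000000 → p ← -0.600000 + 0.48·0.000000 = -0.600000
s=0.480000, p=-0.600000: f=0.429120 → p ← -0.600000 + 0.48·0.429120 = -0.394022
p(0.96) ≈ -0.3940

-0.3940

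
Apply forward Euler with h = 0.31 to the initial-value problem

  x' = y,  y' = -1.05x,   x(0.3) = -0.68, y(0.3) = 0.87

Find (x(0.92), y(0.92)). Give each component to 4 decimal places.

Euler on (x,y): x_{n+1} = x_n + h·x', y_{n+1} = y_n + h·y'.
0.300000: (-0.680000, 0.870000); f=(0.870000, 0.714000) → (-0.410300, 1.091340)
0.610000: (-0.410300, 1.091340); f=(1.091340, 0.430815) → (-0.071985, 1.224893)
(x(0.92), y(0.92)) ≈ (-0.0720, 1.2249)

-0.0720, 1.2249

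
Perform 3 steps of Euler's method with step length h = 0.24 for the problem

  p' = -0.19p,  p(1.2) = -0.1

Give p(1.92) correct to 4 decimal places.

-0.0869

Euler: p_{n+1} = p_n + h·f(s_n, p_n).
s=1.200000, p=-0.100000: f=0.019000 → p ← -0.100000 + 0.24·0.019000 = -0.095440
s=1.440000, p=-0.095440: f=0.018134 → p ← -0.095440 + 0.24·0.018134 = -0.091088
s=1.680000, p=-0.091088: f=0.017307 → p ← -0.091088 + 0.24·0.017307 = -0.086934
p(1.92) ≈ -0.0869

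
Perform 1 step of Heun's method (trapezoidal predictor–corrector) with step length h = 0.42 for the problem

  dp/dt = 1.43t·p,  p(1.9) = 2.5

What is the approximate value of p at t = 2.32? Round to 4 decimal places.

Heun: k1 = f(t_n, p_n); k2 = f(t_n + h, p_n + h·k1); p_{n+1} = p_n + (h/2)·(k1 + k2).
t=1.900000, p=2.500000:
  k1 = f(1.900000, 2.500000) = 6.792500
  k2 = f(2.320000, 5.352850) = 17.758615
  p ← 2.500000 + (0.42/2)·(6.792500 + 17.758615) = 7.655734
p(2.32) ≈ 7.6557

7.6557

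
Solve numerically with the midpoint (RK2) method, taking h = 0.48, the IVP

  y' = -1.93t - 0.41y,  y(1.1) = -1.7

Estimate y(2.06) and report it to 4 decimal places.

Midpoint: k1 = f(t_n, y_n); k2 = f(t_n + h/2, y_n + (h/2)·k1); y_{n+1} = y_n + h·k2.
t=1.100000, y=-1.700000:
  k1 = f(1.100000, -1.700000) = -1.426000
  k2 = f(1.340000, -2.042240) = -1.748882
  y ← -1.700000 + 0.48·(-1.748882) = -2.539463
t=1.580000, y=-2.539463:
  k1 = f(1.580000, -2.539463) = -2.008220
  k2 = f(1.820000, -3.021436) = -2.273811
  y ← -2.539463 + 0.48·(-2.273811) = -3.630893
y(2.06) ≈ -3.6309

-3.6309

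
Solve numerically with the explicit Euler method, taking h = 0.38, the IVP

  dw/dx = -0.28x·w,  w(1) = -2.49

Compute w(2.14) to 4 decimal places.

Euler: w_{n+1} = w_n + h·f(x_n, w_n).
x=1.000000, w=-2.490000: f=0.697200 → w ← -2.490000 + 0.38·0.697200 = -2.225064
x=1.380000, w=-2.225064: f=0.859765 → w ← -2.225064 + 0.38·0.859765 = -1.898353
x=1.760000, w=-1.898353: f=0.935509 → w ← -1.898353 + 0.38·0.935509 = -1.542860
w(2.14) ≈ -1.5429

-1.5429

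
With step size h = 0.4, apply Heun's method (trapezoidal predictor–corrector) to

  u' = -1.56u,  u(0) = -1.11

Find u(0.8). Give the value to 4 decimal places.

-0.3615

Heun: k1 = f(t_n, u_n); k2 = f(t_n + h, u_n + h·k1); u_{n+1} = u_n + (h/2)·(k1 + k2).
t=0.000000, u=-1.110000:
  k1 = f(0.000000, -1.110000) = 1.731600
  k2 = f(0.400000, -0.417360) = 0.651082
  u ← -1.110000 + (0.4/2)·(1.731600 + 0.651082) = -0.633464
t=0.400000, u=-0.633464:
  k1 = f(0.400000, -0.633464) = 0.988203
  k2 = f(0.800000, -0.238182) = 0.371564
  u ← -0.633464 + (0.4/2)·(0.988203 + 0.371564) = -0.361510
u(0.8) ≈ -0.3615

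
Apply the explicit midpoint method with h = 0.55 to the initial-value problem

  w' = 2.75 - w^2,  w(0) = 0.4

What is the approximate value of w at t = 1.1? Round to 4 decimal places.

Midpoint: k1 = f(t_n, w_n); k2 = f(t_n + h/2, w_n + (h/2)·k1); w_{n+1} = w_n + h·k2.
t=0.000000, w=0.400000:
  k1 = f(0.000000, 0.400000) = 2.590000
  k2 = f(0.275000, 1.112250) = 1.512900
  w ← 0.400000 + 0.55·1.512900 = 1.232095
t=0.550000, w=1.232095:
  k1 = f(0.550000, 1.232095) = 1.231942
  k2 = f(0.825000, 1.570879) = 0.282339
  w ← 1.232095 + 0.55·0.282339 = 1.387381
w(1.1) ≈ 1.3874

1.3874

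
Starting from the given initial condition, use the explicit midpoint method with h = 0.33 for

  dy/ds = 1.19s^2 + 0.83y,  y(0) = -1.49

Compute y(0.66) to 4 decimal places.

-2.4464

Midpoint: k1 = f(s_n, y_n); k2 = f(s_n + h/2, y_n + (h/2)·k1); y_{n+1} = y_n + h·k2.
s=0.000000, y=-1.490000:
  k1 = f(0.000000, -1.490000) = -1.236700
  k2 = f(0.165000, -1.694055) = -1.373668
  y ← -1.490000 + 0.33·(-1.373668) = -1.943311
s=0.330000, y=-1.943311:
  k1 = f(0.330000, -1.943311) = -1.483357
  k2 = f(0.495000, -2.188064) = -1.524514
  y ← -1.943311 + 0.33·(-1.524514) = -2.446400
y(0.66) ≈ -2.4464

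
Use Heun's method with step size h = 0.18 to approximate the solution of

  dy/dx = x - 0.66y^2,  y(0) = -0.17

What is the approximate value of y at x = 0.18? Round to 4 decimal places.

Heun: k1 = f(x_n, y_n); k2 = f(x_n + h, y_n + h·k1); y_{n+1} = y_n + (h/2)·(k1 + k2).
x=0.000000, y=-0.170000:
  k1 = f(0.000000, -0.170000) = -0.019074
  k2 = f(0.180000, -0.173433) = 0.160148
  y ← -0.170000 + (0.18/2)·(-0.019074 + 0.160148) = -0.157303
y(0.18) ≈ -0.1573

-0.1573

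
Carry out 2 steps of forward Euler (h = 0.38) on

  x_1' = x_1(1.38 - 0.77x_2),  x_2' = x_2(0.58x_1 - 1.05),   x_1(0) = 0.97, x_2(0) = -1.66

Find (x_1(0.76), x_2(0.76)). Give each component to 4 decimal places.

Euler on (x_1,x_2): x_1_{n+1} = x_1_n + h·x_1', x_2_{n+1} = x_2_n + h·x_2'.
0.000000: (0.970000, -1.660000); f=(2.578454, 0.809084) → (1.949813, -1.352548)
0.380000: (1.949813, -1.352548); f=(4.721397, -0.109409) → (3.743943, -1.394124)
(x_1(0.76), x_2(0.76)) ≈ (3.7439, -1.3941)

3.7439, -1.3941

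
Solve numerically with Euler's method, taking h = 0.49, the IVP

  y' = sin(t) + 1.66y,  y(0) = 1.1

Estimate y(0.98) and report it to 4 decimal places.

Euler: y_{n+1} = y_n + h·f(t_n, y_n).
t=0.000000, y=1.100000: f=1.826000 → y ← 1.100000 + 0.49·1.826000 = 1.994740
t=0.490000, y=1.994740: f=3.781894 → y ← 1.994740 + 0.49·3.781894 = 3.847868
y(0.98) ≈ 3.8479

3.8479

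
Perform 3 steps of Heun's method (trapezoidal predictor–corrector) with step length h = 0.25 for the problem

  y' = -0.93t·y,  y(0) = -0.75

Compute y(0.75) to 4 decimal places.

Heun: k1 = f(t_n, y_n); k2 = f(t_n + h, y_n + h·k1); y_{n+1} = y_n + (h/2)·(k1 + k2).
t=0.000000, y=-0.750000:
  k1 = f(0.000000, -0.750000) = 0.000000
  k2 = f(0.250000, -0.750000) = 0.174375
  y ← -0.750000 + (0.25/2)·(0.000000 + 0.174375) = -0.728203
t=0.250000, y=-0.728203:
  k1 = f(0.250000, -0.728203) = 0.169307
  k2 = f(0.500000, -0.685876) = 0.318932
  y ← -0.728203 + (0.25/2)·(0.169307 + 0.318932) = -0.667173
t=0.500000, y=-0.667173:
  k1 = f(0.500000, -0.667173) = 0.310236
  k2 = f(0.750000, -0.589614) = 0.411256
  y ← -0.667173 + (0.25/2)·(0.310236 + 0.411256) = -0.576987
y(0.75) ≈ -0.5770

-0.5770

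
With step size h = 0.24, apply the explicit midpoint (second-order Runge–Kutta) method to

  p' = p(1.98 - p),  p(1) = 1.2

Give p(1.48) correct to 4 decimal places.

1.5814

Midpoint: k1 = f(s_n, p_n); k2 = f(s_n + h/2, p_n + (h/2)·k1); p_{n+1} = p_n + h·k2.
s=1.000000, p=1.200000:
  k1 = f(1.000000, 1.200000) = 0.936000
  k2 = f(1.120000, 1.312320) = 0.876210
  p ← 1.200000 + 0.24·0.876210 = 1.410290
s=1.240000, p=1.410290:
  k1 = f(1.240000, 1.410290) = 0.803456
  k2 = f(1.360000, 1.506705) = 0.713116
  p ← 1.410290 + 0.24·0.713116 = 1.581438
p(1.48) ≈ 1.5814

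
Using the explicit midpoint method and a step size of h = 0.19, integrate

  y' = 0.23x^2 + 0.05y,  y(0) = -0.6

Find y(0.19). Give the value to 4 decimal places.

Midpoint: k1 = f(x_n, y_n); k2 = f(x_n + h/2, y_n + (h/2)·k1); y_{n+1} = y_n + h·k2.
x=0.000000, y=-0.600000:
  k1 = f(0.000000, -0.600000) = -0.030000
  k2 = f(0.095000, -0.602850) = -0.028067
  y ← -0.600000 + 0.19·(-0.028067) = -0.605333
y(0.19) ≈ -0.6053

-0.6053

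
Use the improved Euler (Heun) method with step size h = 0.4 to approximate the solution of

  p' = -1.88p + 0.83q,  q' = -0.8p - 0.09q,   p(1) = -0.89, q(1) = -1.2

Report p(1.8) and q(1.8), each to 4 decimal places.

-0.5037, -0.7105

Heun on (p,q): k1 = f(x_n, state_n); k2 = f(x_n + h, state_n + h·k1); state_{n+1} = state_n + (h/2)·(k1 + k2).
1.000000: (-0.890000, -1.200000)
  k1 = (0.677200, 0.820000)
  predictor → (-0.619120, -0.872000)
  k2 = (0.440186, 0.573776)
  → (-0.666523, -0.921245)
1.400000: (-0.666523, -0.921245)
  k1 = (0.488430, 0.616130)
  predictor → (-0.471151, -0.674793)
  k2 = (0.325686, 0.437652)
  → (-0.503700, -0.710488)
(p(1.8), q(1.8)) ≈ (-0.5037, -0.7105)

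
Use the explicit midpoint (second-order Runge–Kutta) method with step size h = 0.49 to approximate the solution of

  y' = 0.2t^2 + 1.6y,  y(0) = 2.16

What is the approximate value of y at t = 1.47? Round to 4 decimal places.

20.0967

Midpoint: k1 = f(t_n, y_n); k2 = f(t_n + h/2, y_n + (h/2)·k1); y_{n+1} = y_n + h·k2.
t=0.000000, y=2.160000:
  k1 = f(0.000000, 2.160000) = 3.456000
  k2 = f(0.245000, 3.006720) = 4.822757
  y ← 2.160000 + 0.49·4.822757 = 4.523151
t=0.490000, y=4.523151:
  k1 = f(0.490000, 4.523151) = 7.285061
  k2 = f(0.735000, 6.307991) = 10.200831
  y ← 4.523151 + 0.49·10.200831 = 9.521558
t=0.980000, y=9.521558:
  k1 = f(0.980000, 9.521558) = 15.426573
  k2 = f(1.225000, 13.301068) = 21.581834
  y ← 9.521558 + 0.49·21.581834 = 20.096657
y(1.47) ≈ 20.0967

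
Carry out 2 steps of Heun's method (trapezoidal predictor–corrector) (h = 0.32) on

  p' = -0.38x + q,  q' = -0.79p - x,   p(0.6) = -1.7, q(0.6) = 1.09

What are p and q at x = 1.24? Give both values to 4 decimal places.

-1.1298, 1.2153

Heun on (p,q): k1 = f(x_n, state_n); k2 = f(x_n + h, state_n + h·k1); state_{n+1} = state_n + (h/2)·(k1 + k2).
0.600000: (-1.700000, 1.090000)
  k1 = (0.862000, 0.743000)
  predictor → (-1.424160, 1.327760)
  k2 = (0.978160, 0.205086)
  → (-1.405574, 1.241694)
0.920000: (-1.405574, 1.241694)
  k1 = (0.892094, 0.190404)
  predictor → (-1.120104, 1.302623)
  k2 = (0.831423, -0.355118)
  → (-1.129812, 1.215340)
(p(1.24), q(1.24)) ≈ (-1.1298, 1.2153)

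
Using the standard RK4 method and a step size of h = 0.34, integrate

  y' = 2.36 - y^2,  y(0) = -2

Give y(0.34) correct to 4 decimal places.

RK4: k1 = f(x_n, y_n); k2 = f(x_n + h/2, y_n + (h/2)·k1); k3 = f(x_n + h/2, y_n + (h/2)·k2); k4 = f(x_n + h, y_n + h·k3); y_{n+1} = y_n + (h/6)·(k1 + 2k2 + 2k3 + k4).
x=0.000000, y=-2.000000:
  k1 = f(0.000000, -2.000000) = -1.640000
  k2 = f(0.170000, -2.278800) = -2.832929
  k3 = f(0.170000, -2.481598) = -3.798329
  k4 = f(0.340000, -3.291432) = -8.473523
  y ← -2.000000 + (0.34/6)·(k1 + 2k2 + 2k3 + k4) = -3.324642
y(0.34) ≈ -3.3246

-3.3246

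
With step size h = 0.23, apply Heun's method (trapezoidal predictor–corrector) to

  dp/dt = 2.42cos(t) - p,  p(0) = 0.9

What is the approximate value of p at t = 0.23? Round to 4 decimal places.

Heun: k1 = f(t_n, p_n); k2 = f(t_n + h, p_n + h·k1); p_{n+1} = p_n + (h/2)·(k1 + k2).
t=0.000000, p=0.900000:
  k1 = f(0.000000, 0.900000) = 1.520000
  k2 = f(0.230000, 1.249600) = 1.106673
  p ← 0.900000 + (0.23/2)·(1.520000 + 1.106673) = 1.202067
p(0.23) ≈ 1.2021

1.2021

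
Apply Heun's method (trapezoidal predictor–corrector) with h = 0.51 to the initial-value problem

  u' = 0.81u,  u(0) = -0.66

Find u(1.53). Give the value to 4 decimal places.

Heun: k1 = f(t_n, u_n); k2 = f(t_n + h, u_n + h·k1); u_{n+1} = u_n + (h/2)·(k1 + k2).
t=0.000000, u=-0.660000:
  k1 = f(0.000000, -0.660000) = -0.534600
  k2 = f(0.510000, -0.932646) = -0.755443
  u ← -0.660000 + (0.51/2)·(-0.534600 + (-0.755443)) = -0.988961
t=0.510000, u=-0.988961:
  k1 = f(0.510000, -0.988961) = -0.801058
  k2 = f(1.020000, -1.397501) = -1.131976
  u ← -0.988961 + (0.51/2)·(-0.801058 + (-1.131976)) = -1.481885
t=1.020000, u=-1.481885:
  k1 = f(1.020000, -1.481885) = -1.200327
  k2 = f(1.530000, -2.094051) = -1.696182
  u ← -1.481885 + (0.51/2)·(-1.200327 + (-1.696182)) = -2.220494
u(1.53) ≈ -2.2205

-2.2205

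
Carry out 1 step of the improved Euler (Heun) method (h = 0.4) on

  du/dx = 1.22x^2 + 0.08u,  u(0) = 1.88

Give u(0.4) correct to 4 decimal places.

1.9802

Heun: k1 = f(x_n, u_n); k2 = f(x_n + h, u_n + h·k1); u_{n+1} = u_n + (h/2)·(k1 + k2).
x=0.000000, u=1.880000:
  k1 = f(0.000000, 1.880000) = 0.150400
  k2 = f(0.400000, 1.940160) = 0.350413
  u ← 1.880000 + (0.4/2)·(0.150400 + 0.350413) = 1.980163
u(0.4) ≈ 1.9802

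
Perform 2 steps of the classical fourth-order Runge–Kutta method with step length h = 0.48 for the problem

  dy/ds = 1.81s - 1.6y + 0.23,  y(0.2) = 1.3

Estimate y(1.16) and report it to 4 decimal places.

1.1043

RK4: k1 = f(s_n, y_n); k2 = f(s_n + h/2, y_n + (h/2)·k1); k3 = f(s_n + h/2, y_n + (h/2)·k2); k4 = f(s_n + h, y_n + h·k3); y_{n+1} = y_n + (h/6)·(k1 + 2k2 + 2k3 + k4).
s=0.200000, y=1.300000:
  k1 = f(0.200000, 1.300000) = -1.488000
  k2 = f(0.440000, 0.942880) = -0.482208
  k3 = f(0.440000, 1.184270) = -0.868432
  k4 = f(0.680000, 0.883153) = 0.047756
  y ← 1.300000 + (0.48/6)·(k1 + 2k2 + 2k3 + k4) = 0.968678
s=0.680000, y=0.968678:
  k1 = f(0.680000, 0.968678) = -0.089085
  k2 = f(0.920000, 0.947298) = 0.379524
  k3 = f(0.920000, 1.059764) = 0.199578
  k4 = f(1.160000, 1.064475) = 0.626439
  y ← 0.968678 + (0.48/6)·(k1 + 2k2 + 2k3 + k4) = 1.104323
y(1.16) ≈ 1.1043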